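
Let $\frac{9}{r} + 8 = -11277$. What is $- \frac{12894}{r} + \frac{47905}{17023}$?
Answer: $\frac{825665521105}{51069} \approx 1.6168 \cdot 10^{7}$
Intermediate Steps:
$r = - \frac{9}{11285}$ ($r = \frac{9}{-8 - 11277} = \frac{9}{-11285} = 9 \left(- \frac{1}{11285}\right) = - \frac{9}{11285} \approx -0.00079752$)
$- \frac{12894}{r} + \frac{47905}{17023} = - \frac{12894}{- \frac{9}{11285}} + \frac{47905}{17023} = \left(-12894\right) \left(- \frac{11285}{9}\right) + 47905 \cdot \frac{1}{17023} = \frac{48502930}{3} + \frac{47905}{17023} = \frac{825665521105}{51069}$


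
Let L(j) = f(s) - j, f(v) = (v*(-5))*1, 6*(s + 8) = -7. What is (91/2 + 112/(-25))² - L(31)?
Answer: 12508553/7500 ≈ 1667.8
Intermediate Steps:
s = -55/6 (s = -8 + (⅙)*(-7) = -8 - 7/6 = -55/6 ≈ -9.1667)
f(v) = -5*v (f(v) = -5*v*1 = -5*v)
L(j) = 275/6 - j (L(j) = -5*(-55/6) - j = 275/6 - j)
(91/2 + 112/(-25))² - L(31) = (91/2 + 112/(-25))² - (275/6 - 1*31) = (91*(½) + 112*(-1/25))² - (275/6 - 31) = (91/2 - 112/25)² - 1*89/6 = (2051/50)² - 89/6 = 4206601/2500 - 89/6 = 12508553/7500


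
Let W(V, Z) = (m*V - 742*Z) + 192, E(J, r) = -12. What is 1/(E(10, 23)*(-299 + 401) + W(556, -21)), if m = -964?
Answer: -1/521434 ≈ -1.9178e-6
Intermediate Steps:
W(V, Z) = 192 - 964*V - 742*Z (W(V, Z) = (-964*V - 742*Z) + 192 = 192 - 964*V - 742*Z)
1/(E(10, 23)*(-299 + 401) + W(556, -21)) = 1/(-12*(-299 + 401) + (192 - 964*556 - 742*(-21))) = 1/(-12*102 + (192 - 535984 + 15582)) = 1/(-1224 - 520210) = 1/(-521434) = -1/521434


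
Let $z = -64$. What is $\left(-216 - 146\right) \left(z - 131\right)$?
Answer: $70590$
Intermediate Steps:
$\left(-216 - 146\right) \left(z - 131\right) = \left(-216 - 146\right) \left(-64 - 131\right) = \left(-362\right) \left(-195\right) = 70590$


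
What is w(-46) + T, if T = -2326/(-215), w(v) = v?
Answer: -7564/215 ≈ -35.181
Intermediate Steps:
T = 2326/215 (T = -2326*(-1/215) = 2326/215 ≈ 10.819)
w(-46) + T = -46 + 2326/215 = -7564/215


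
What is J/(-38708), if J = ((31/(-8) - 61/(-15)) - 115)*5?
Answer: 13777/928992 ≈ 0.014830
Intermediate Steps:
J = -13777/24 (J = ((31*(-⅛) - 61*(-1/15)) - 115)*5 = ((-31/8 + 61/15) - 115)*5 = (23/120 - 115)*5 = -13777/120*5 = -13777/24 ≈ -574.04)
J/(-38708) = -13777/24/(-38708) = -13777/24*(-1/38708) = 13777/928992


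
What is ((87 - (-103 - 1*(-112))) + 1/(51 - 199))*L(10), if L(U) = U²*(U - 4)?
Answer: 1731450/37 ≈ 46796.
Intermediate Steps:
L(U) = U²*(-4 + U)
((87 - (-103 - 1*(-112))) + 1/(51 - 199))*L(10) = ((87 - (-103 - 1*(-112))) + 1/(51 - 199))*(10²*(-4 + 10)) = ((87 - (-103 + 112)) + 1/(-148))*(100*6) = ((87 - 1*9) - 1/148)*600 = ((87 - 9) - 1/148)*600 = (78 - 1/148)*600 = (11543/148)*600 = 1731450/37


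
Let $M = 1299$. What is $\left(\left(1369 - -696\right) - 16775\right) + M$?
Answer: $-13411$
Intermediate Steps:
$\left(\left(1369 - -696\right) - 16775\right) + M = \left(\left(1369 - -696\right) - 16775\right) + 1299 = \left(\left(1369 + 696\right) - 16775\right) + 1299 = \left(2065 - 16775\right) + 1299 = -14710 + 1299 = -13411$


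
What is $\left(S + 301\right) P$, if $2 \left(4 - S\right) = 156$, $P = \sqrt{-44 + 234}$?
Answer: $227 \sqrt{190} \approx 3129.0$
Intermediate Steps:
$P = \sqrt{190} \approx 13.784$
$S = -74$ ($S = 4 - 78 = -74$)
$\left(S + 301\right) P = \left(-74 + 301\right) \sqrt{190} = 227 \sqrt{190}$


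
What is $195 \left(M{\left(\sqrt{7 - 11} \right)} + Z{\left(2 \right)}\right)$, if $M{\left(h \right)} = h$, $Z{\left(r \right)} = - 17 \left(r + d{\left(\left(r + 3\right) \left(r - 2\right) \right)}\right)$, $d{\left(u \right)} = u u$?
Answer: $-6630 + 390 i \approx -6630.0 + 390.0 i$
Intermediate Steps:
$d{\left(u \right)} = u^{2}$
$Z{\left(r \right)} = - 17 r - 17 \left(-2 + r\right)^{2} \left(3 + r\right)^{2}$ ($Z{\left(r \right)} = - 17 \left(r + \left(\left(r + 3\right) \left(r - 2\right)\right)^{2}\right) = - 17 \left(r + \left(\left(3 + r\right) \left(-2 + r\right)\right)^{2}\right) = - 17 \left(r + \left(\left(-2 + r\right) \left(3 + r\right)\right)^{2}\right) = - 17 \left(r + \left(-2 + r\right)^{2} \left(3 + r\right)^{2}\right) = - 17 r - 17 \left(-2 + r\right)^{2} \left(3 + r\right)^{2}$)
$195 \left(M{\left(\sqrt{7 - 11} \right)} + Z{\left(2 \right)}\right) = 195 \left(\sqrt{7 - 11} - \left(34 + 17 \left(-6 + 2 + 2^{2}\right)^{2}\right)\right) = 195 \left(\sqrt{-4} - \left(34 + 17 \left(-6 + 2 + 4\right)^{2}\right)\right) = 195 \left(2 i - \left(34 + 17 \cdot 0^{2}\right)\right) = 195 \left(2 i - 34\right) = 195 \left(-34 + 2 i\right) = -6630 + 390 i$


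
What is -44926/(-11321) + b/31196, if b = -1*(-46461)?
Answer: 1927496477/353169916 ≈ 5.4577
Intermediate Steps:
b = 46461
-44926/(-11321) + b/31196 = -44926/(-11321) + 46461/31196 = -44926*(-1/11321) + 46461*(1/31196) = 44926/11321 + 46461/31196 = 1927496477/353169916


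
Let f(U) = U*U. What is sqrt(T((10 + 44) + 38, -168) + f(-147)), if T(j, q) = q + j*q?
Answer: 3*sqrt(665) ≈ 77.363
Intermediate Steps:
f(U) = U**2
sqrt(T((10 + 44) + 38, -168) + f(-147)) = sqrt(-168*(1 + ((10 + 44) + 38)) + (-147)**2) = sqrt(-168*(1 + (54 + 38)) + 21609) = sqrt(-168*(1 + 92) + 21609) = sqrt(-168*93 + 21609) = sqrt(-15624 + 21609) = sqrt(5985) = 3*sqrt(665)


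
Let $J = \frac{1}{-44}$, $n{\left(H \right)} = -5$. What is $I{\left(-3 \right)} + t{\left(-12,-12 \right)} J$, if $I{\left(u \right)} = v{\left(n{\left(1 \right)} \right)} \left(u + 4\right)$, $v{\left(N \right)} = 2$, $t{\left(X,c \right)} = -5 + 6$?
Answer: $\frac{87}{44} \approx 1.9773$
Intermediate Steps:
$t{\left(X,c \right)} = 1$
$J = - \frac{1}{44} \approx -0.022727$
$I{\left(u \right)} = 8 + 2 u$ ($I{\left(u \right)} = 2 \left(u + 4\right) = 2 \left(4 + u\right) = 8 + 2 u$)
$I{\left(-3 \right)} + t{\left(-12,-12 \right)} J = \left(8 + 2 \left(-3\right)\right) + 1 \left(- \frac{1}{44}\right) = \left(8 - 6\right) - \frac{1}{44} = 2 - \frac{1}{44} = \frac{87}{44}$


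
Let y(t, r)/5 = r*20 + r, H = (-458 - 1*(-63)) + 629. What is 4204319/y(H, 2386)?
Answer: 600617/35790 ≈ 16.782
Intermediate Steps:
H = 234 (H = (-458 + 63) + 629 = -395 + 629 = 234)
y(t, r) = 105*r (y(t, r) = 5*(r*20 + r) = 5*(20*r + r) = 5*(21*r) = 105*r)
4204319/y(H, 2386) = 4204319/((105*2386)) = 4204319/250530 = 4204319*(1/250530) = 600617/35790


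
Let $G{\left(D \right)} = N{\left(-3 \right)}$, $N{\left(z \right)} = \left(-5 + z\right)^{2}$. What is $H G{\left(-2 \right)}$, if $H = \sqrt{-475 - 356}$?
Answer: $64 i \sqrt{831} \approx 1844.9 i$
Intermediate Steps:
$G{\left(D \right)} = 64$ ($G{\left(D \right)} = \left(-5 - 3\right)^{2} = \left(-8\right)^{2} = 64$)
$H = i \sqrt{831}$ ($H = \sqrt{-831} = i \sqrt{831} \approx 28.827 i$)
$H G{\left(-2 \right)} = i \sqrt{831} \cdot 64 = 64 i \sqrt{831}$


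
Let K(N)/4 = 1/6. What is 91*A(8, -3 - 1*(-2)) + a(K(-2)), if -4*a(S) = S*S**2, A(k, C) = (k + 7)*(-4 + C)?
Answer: -184277/27 ≈ -6825.1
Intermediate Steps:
A(k, C) = (-4 + C)*(7 + k) (A(k, C) = (7 + k)*(-4 + C) = (-4 + C)*(7 + k))
K(N) = 2/3 (K(N) = 4/6 = 4*(1/6) = 2/3)
a(S) = -S**3/4 (a(S) = -S*S**2/4 = -S**3/4)
91*A(8, -3 - 1*(-2)) + a(K(-2)) = 91*(-28 - 4*8 + 7*(-3 - 1*(-2)) + (-3 - 1*(-2))*8) - (2/3)**3/4 = 91*(-28 - 32 + 7*(-3 + 2) + (-3 + 2)*8) - 1/4*8/27 = 91*(-28 - 32 + 7*(-1) - 1*8) - 2/27 = 91*(-28 - 32 - 7 - 8) - 2/27 = 91*(-75) - 2/27 = -6825 - 2/27 = -184277/27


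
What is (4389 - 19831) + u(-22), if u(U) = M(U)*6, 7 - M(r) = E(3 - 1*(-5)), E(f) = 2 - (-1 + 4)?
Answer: -15394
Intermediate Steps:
E(f) = -1 (E(f) = 2 - 1*3 = 2 - 3 = -1)
M(r) = 8 (M(r) = 7 - 1*(-1) = 7 + 1 = 8)
u(U) = 48 (u(U) = 8*6 = 48)
(4389 - 19831) + u(-22) = (4389 - 19831) + 48 = -15442 + 48 = -15394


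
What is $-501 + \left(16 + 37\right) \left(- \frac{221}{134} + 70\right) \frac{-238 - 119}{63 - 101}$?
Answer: $\frac{170746347}{5092} \approx 33532.0$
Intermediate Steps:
$-501 + \left(16 + 37\right) \left(- \frac{221}{134} + 70\right) \frac{-238 - 119}{63 - 101} = -501 + 53 \left(\left(-221\right) \frac{1}{134} + 70\right) \left(- \frac{357}{-38}\right) = -501 + 53 \left(- \frac{221}{134} + 70\right) \left(\left(-357\right) \left(- \frac{1}{38}\right)\right) = -501 + 53 \cdot \frac{9159}{134} \cdot \frac{357}{38} = -501 + \frac{485427}{134} \cdot \frac{357}{38} = -501 + \frac{173297439}{5092} = \frac{170746347}{5092}$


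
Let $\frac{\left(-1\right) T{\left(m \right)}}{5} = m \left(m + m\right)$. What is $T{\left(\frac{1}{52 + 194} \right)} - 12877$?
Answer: $- \frac{389632271}{30258} \approx -12877.0$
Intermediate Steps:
$T{\left(m \right)} = - 10 m^{2}$ ($T{\left(m \right)} = - 5 m \left(m + m\right) = - 5 m 2 m = - 5 \cdot 2 m^{2} = - 10 m^{2}$)
$T{\left(\frac{1}{52 + 194} \right)} - 12877 = - 10 \left(\frac{1}{52 + 194}\right)^{2} - 12877 = - 10 \left(\frac{1}{246}\right)^{2} - 12877 = - \frac{10}{60516} - 12877 = \left(-10\right) \frac{1}{60516} - 12877 = - \frac{5}{30258} - 12877 = - \frac{389632271}{30258}$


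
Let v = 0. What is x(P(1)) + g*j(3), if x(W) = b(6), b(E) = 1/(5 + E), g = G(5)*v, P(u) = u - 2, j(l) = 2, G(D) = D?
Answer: 1/11 ≈ 0.090909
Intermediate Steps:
P(u) = -2 + u
g = 0 (g = 5*0 = 0)
x(W) = 1/11 (x(W) = 1/(5 + 6) = 1/11)
x(P(1)) + g*j(3) = 1/11 + 0*2 = 1/11 + 0 = 1/11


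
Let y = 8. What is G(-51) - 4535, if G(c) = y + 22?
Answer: -4505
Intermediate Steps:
G(c) = 30 (G(c) = 8 + 22 = 30)
G(-51) - 4535 = 30 - 4535 = -4505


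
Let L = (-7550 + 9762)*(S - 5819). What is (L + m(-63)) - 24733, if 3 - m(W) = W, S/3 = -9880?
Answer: -78459975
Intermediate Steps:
S = -29640 (S = 3*(-9880) = -29640)
L = -78435308 (L = (-7550 + 9762)*(-29640 - 5819) = 2212*(-35459) = -78435308)
m(W) = 3 - W
(L + m(-63)) - 24733 = (-78435308 + (3 - 1*(-63))) - 24733 = (-78435308 + (3 + 63)) - 24733 = (-78435308 + 66) - 24733 = -78435242 - 24733 = -78459975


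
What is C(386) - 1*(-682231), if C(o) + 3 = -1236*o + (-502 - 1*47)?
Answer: 204583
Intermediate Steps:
C(o) = -552 - 1236*o (C(o) = -3 + (-1236*o + (-502 - 1*47)) = -3 + (-1236*o + (-502 - 47)) = -3 + (-1236*o - 549) = -3 + (-549 - 1236*o) = -552 - 1236*o)
C(386) - 1*(-682231) = (-552 - 1236*386) - 1*(-682231) = (-552 - 477096) + 682231 = -477648 + 682231 = 204583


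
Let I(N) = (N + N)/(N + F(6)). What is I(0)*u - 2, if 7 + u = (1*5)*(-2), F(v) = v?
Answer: -2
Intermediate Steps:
I(N) = 2*N/(6 + N) (I(N) = (N + N)/(N + 6) = (2*N)/(6 + N) = 2*N/(6 + N))
u = -17 (u = -7 + (1*5)*(-2) = -7 + 5*(-2) = -7 - 10 = -17)
I(0)*u - 2 = (2*0/(6 + 0))*(-17) - 2 = (2*0/6)*(-17) - 2 = (2*0*(⅙))*(-17) - 2 = 0*(-17) - 2 = 0 - 2 = -2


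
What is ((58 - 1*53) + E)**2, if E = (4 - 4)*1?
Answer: 25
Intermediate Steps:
E = 0 (E = 0*1 = 0)
((58 - 1*53) + E)**2 = ((58 - 1*53) + 0)**2 = ((58 - 53) + 0)**2 = (5 + 0)**2 = 5**2 = 25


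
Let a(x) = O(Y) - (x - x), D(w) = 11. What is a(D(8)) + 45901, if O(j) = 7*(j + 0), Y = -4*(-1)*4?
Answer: 46013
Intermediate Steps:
Y = 16 (Y = 4*4 = 16)
O(j) = 7*j
a(x) = 112 (a(x) = 7*16 - (x - x) = 112 - 1*0 = 112 + 0 = 112)
a(D(8)) + 45901 = 112 + 45901 = 46013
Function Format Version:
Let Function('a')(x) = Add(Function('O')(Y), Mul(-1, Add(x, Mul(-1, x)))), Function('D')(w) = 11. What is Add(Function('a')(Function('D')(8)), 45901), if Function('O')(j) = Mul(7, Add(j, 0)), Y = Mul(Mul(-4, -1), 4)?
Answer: 46013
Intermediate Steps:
Y = 16 (Y = Mul(4, 4) = 16)
Function('O')(j) = Mul(7, j)
Function('a')(x) = 112 (Function('a')(x) = Add(Mul(7, 16), Mul(-1, Add(x, Mul(-1, x)))) = Add(112, Mul(-1, 0)) = Add(112, 0) = 112)
Add(Function('a')(Function('D')(8)), 45901) = Add(112, 45901) = 46013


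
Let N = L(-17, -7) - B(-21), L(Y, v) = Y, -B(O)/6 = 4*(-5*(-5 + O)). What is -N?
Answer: -3103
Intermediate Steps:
B(O) = -600 + 120*O (B(O) = -24*(-5*(-5 + O)) = -24*(25 - 5*O) = -6*(100 - 20*O) = -600 + 120*O)
N = 3103 (N = -17 - (-600 + 120*(-21)) = -17 - (-600 - 2520) = -17 - 1*(-3120) = -17 + 3120 = 3103)
-N = -1*3103 = -3103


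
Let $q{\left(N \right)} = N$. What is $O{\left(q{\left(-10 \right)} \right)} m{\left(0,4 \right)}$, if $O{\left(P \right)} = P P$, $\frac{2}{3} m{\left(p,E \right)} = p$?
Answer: $0$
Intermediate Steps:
$m{\left(p,E \right)} = \frac{3 p}{2}$
$O{\left(P \right)} = P^{2}$
$O{\left(q{\left(-10 \right)} \right)} m{\left(0,4 \right)} = \left(-10\right)^{2} \cdot \frac{3}{2} \cdot 0 = 100 \cdot 0 = 0$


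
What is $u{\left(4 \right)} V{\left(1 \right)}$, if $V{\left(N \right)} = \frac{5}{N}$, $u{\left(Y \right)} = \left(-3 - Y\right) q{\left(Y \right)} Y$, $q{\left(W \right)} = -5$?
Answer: $700$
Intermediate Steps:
$u{\left(Y \right)} = Y \left(15 + 5 Y\right)$ ($u{\left(Y \right)} = \left(-3 - Y\right) \left(-5\right) Y = \left(15 + 5 Y\right) Y = Y \left(15 + 5 Y\right)$)
$u{\left(4 \right)} V{\left(1 \right)} = 5 \cdot 4 \left(3 + 4\right) \frac{5}{1} = 5 \cdot 4 \cdot 7 \cdot 5 \cdot 1 = 140 \cdot 5 = 700$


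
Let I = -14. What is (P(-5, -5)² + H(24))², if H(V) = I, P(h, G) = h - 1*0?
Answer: 121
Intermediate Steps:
P(h, G) = h (P(h, G) = h + 0 = h)
H(V) = -14
(P(-5, -5)² + H(24))² = ((-5)² - 14)² = (25 - 14)² = 11² = 121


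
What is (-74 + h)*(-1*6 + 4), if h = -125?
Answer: 398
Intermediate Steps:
(-74 + h)*(-1*6 + 4) = (-74 - 125)*(-1*6 + 4) = -199*(-6 + 4) = -199*(-2) = 398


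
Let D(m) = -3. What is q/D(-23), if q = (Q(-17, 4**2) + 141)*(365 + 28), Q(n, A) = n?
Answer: -16244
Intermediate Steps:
q = 48732 (q = (-17 + 141)*(365 + 28) = 124*393 = 48732)
q/D(-23) = 48732/(-3) = 48732*(-1/3) = -16244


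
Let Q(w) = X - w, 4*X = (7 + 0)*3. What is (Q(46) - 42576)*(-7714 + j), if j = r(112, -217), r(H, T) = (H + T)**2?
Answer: -564416237/4 ≈ -1.4110e+8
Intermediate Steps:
j = 11025 (j = (112 - 217)**2 = (-105)**2 = 11025)
X = 21/4 (X = ((7 + 0)*3)/4 = (7*3)/4 = (1/4)*21 = 21/4 ≈ 5.2500)
Q(w) = 21/4 - w
(Q(46) - 42576)*(-7714 + j) = ((21/4 - 1*46) - 42576)*(-7714 + 11025) = ((21/4 - 46) - 42576)*3311 = (-163/4 - 42576)*3311 = -170467/4*3311 = -564416237/4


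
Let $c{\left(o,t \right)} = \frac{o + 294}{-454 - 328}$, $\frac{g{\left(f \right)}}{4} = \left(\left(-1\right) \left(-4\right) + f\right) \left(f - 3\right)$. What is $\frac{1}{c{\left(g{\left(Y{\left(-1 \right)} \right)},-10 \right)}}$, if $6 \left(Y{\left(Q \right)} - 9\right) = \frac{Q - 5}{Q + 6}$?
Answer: $- \frac{9775}{7387} \approx -1.3233$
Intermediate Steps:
$Y{\left(Q \right)} = 9 + \frac{-5 + Q}{6 \left(6 + Q\right)}$ ($Y{\left(Q \right)} = 9 + \frac{\left(Q - 5\right) \frac{1}{Q + 6}}{6} = 9 + \frac{\left(-5 + Q\right) \frac{1}{6 + Q}}{6} = 9 + \frac{\frac{1}{6 + Q} \left(-5 + Q\right)}{6} = 9 + \frac{-5 + Q}{6 \left(6 + Q\right)}$)
$g{\left(f \right)} = 4 \left(-3 + f\right) \left(4 + f\right)$ ($g{\left(f \right)} = 4 \left(\left(-1\right) \left(-4\right) + f\right) \left(f - 3\right) = 4 \left(4 + f\right) \left(-3 + f\right) = 4 \left(-3 + f\right) \left(4 + f\right)$)
$c{\left(o,t \right)} = - \frac{147}{391} - \frac{o}{782}$ ($c{\left(o,t \right)} = \frac{294 + o}{-782} = \left(294 + o\right) \left(- \frac{1}{782}\right) = - \frac{147}{391} - \frac{o}{782}$)
$\frac{1}{c{\left(g{\left(Y{\left(-1 \right)} \right)},-10 \right)}} = \frac{1}{- \frac{147}{391} - \frac{-48 + 4 \frac{11 \left(29 + 5 \left(-1\right)\right)}{6 \left(6 - 1\right)} + 4 \left(\frac{11 \left(29 + 5 \left(-1\right)\right)}{6 \left(6 - 1\right)}\right)^{2}}{782}} = \frac{1}{- \frac{147}{391} - \frac{-48 + 4 \frac{11 \left(29 - 5\right)}{6 \cdot 5} + 4 \left(\frac{11 \left(29 - 5\right)}{6 \cdot 5}\right)^{2}}{782}} = \frac{1}{- \frac{147}{391} - \frac{-48 + 4 \cdot \frac{11}{6} \cdot \frac{1}{5} \cdot 24 + 4 \left(\frac{11}{6} \cdot \frac{1}{5} \cdot 24\right)^{2}}{782}} = \frac{1}{- \frac{147}{391} - \frac{-48 + 4 \cdot \frac{44}{5} + 4 \left(\frac{44}{5}\right)^{2}}{782}} = \frac{1}{- \frac{147}{391} - \frac{-48 + \frac{176}{5} + 4 \cdot \frac{1936}{25}}{782}} = \frac{1}{- \frac{147}{391} - \frac{-48 + \frac{176}{5} + \frac{7744}{25}}{782}} = \frac{1}{- \frac{147}{391} - \frac{3712}{9775}} = \frac{1}{- \frac{7387}{9775}} = - \frac{9775}{7387}$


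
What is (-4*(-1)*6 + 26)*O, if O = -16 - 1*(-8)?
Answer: -400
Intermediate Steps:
O = -8 (O = -16 + 8 = -8)
(-4*(-1)*6 + 26)*O = (-4*(-1)*6 + 26)*(-8) = (4*6 + 26)*(-8) = (24 + 26)*(-8) = 50*(-8) = -400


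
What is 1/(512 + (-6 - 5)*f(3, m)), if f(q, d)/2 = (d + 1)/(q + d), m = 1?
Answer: 1/501 ≈ 0.0019960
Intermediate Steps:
f(q, d) = 2*(1 + d)/(d + q) (f(q, d) = 2*((d + 1)/(q + d)) = 2*((1 + d)/(d + q)) = 2*(1 + d)/(d + q))
1/(512 + (-6 - 5)*f(3, m)) = 1/(512 + (-6 - 5)*(2*(1 + 1)/(1 + 3))) = 1/(512 - 22*2/4) = 1/(512 - 11*1) = 1/(512 - 11) = 1/501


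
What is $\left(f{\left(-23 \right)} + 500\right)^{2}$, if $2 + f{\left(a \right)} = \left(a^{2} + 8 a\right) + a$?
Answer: $672400$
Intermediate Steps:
$f{\left(a \right)} = -2 + a^{2} + 9 a$ ($f{\left(a \right)} = -2 + \left(\left(a^{2} + 8 a\right) + a\right) = -2 + \left(a^{2} + 9 a\right) = -2 + a^{2} + 9 a$)
$\left(f{\left(-23 \right)} + 500\right)^{2} = \left(\left(-2 + \left(-23\right)^{2} + 9 \left(-23\right)\right) + 500\right)^{2} = \left(\left(-2 + 529 - 207\right) + 500\right)^{2} = \left(320 + 500\right)^{2} = 820^{2} = 672400$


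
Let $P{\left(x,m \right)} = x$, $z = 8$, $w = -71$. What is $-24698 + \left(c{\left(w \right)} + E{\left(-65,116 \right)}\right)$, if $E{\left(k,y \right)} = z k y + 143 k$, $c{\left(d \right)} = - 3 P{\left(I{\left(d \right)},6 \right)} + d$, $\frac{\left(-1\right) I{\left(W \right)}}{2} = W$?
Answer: $-94810$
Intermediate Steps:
$I{\left(W \right)} = - 2 W$
$c{\left(d \right)} = 7 d$ ($c{\left(d \right)} = - 3 \left(- 2 d\right) + d = 6 d + d = 7 d$)
$E{\left(k,y \right)} = 143 k + 8 k y$ ($E{\left(k,y \right)} = 8 k y + 143 k = 143 k + 8 k y$)
$-24698 + \left(c{\left(w \right)} + E{\left(-65,116 \right)}\right) = -24698 + \left(7 \left(-71\right) - 65 \left(143 + 8 \cdot 116\right)\right) = -24698 - \left(497 + 65 \left(143 + 928\right)\right) = -24698 - 70112 = -94810$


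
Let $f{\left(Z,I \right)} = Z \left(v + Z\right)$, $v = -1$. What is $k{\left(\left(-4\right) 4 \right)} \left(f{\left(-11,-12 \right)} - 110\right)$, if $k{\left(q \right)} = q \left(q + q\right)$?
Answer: $11264$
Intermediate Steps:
$f{\left(Z,I \right)} = Z \left(-1 + Z\right)$
$k{\left(q \right)} = 2 q^{2}$ ($k{\left(q \right)} = q 2 q = 2 q^{2}$)
$k{\left(\left(-4\right) 4 \right)} \left(f{\left(-11,-12 \right)} - 110\right) = 2 \left(\left(-4\right) 4\right)^{2} \left(- 11 \left(-1 - 11\right) - 110\right) = 2 \left(-16\right)^{2} \left(\left(-11\right) \left(-12\right) - 110\right) = 2 \cdot 256 \left(132 - 110\right) = 512 \cdot 22 = 11264$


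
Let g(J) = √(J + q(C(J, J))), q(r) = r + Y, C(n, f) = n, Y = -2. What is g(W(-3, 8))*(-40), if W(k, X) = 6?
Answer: -40*√10 ≈ -126.49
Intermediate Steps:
q(r) = -2 + r (q(r) = r - 2 = -2 + r)
g(J) = √(-2 + 2*J) (g(J) = √(J + (-2 + J)) = √(-2 + 2*J))
g(W(-3, 8))*(-40) = √(-2 + 2*6)*(-40) = √(-2 + 12)*(-40) = √10*(-40) = -40*√10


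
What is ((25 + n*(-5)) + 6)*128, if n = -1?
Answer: 4608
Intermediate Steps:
((25 + n*(-5)) + 6)*128 = ((25 - 1*(-5)) + 6)*128 = ((25 + 5) + 6)*128 = (30 + 6)*128 = 36*128 = 4608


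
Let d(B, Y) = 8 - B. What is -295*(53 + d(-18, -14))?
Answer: -23305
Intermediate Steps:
-295*(53 + d(-18, -14)) = -295*(53 + (8 - 1*(-18))) = -295*(53 + (8 + 18)) = -295*(53 + 26) = -295*79 = -23305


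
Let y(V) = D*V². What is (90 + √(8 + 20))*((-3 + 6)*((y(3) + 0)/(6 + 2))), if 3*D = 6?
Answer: 1215/2 + 27*√7/2 ≈ 643.22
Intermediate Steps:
D = 2 (D = (⅓)*6 = 2)
y(V) = 2*V²
(90 + √(8 + 20))*((-3 + 6)*((y(3) + 0)/(6 + 2))) = (90 + √(8 + 20))*((-3 + 6)*((2*3² + 0)/(6 + 2))) = (90 + √28)*(3*((2*9 + 0)/8)) = (90 + 2*√7)*(3*((18 + 0)*(⅛))) = (90 + 2*√7)*(3*(18*(⅛))) = (90 + 2*√7)*(3*(9/4)) = (90 + 2*√7)*(27/4) = 1215/2 + 27*√7/2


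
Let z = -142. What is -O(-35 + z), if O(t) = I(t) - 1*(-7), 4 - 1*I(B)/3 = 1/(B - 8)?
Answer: -3518/185 ≈ -19.016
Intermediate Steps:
I(B) = 12 - 3/(-8 + B) (I(B) = 12 - 3/(B - 8) = 12 - 3/(-8 + B))
O(t) = 7 + 3*(-33 + 4*t)/(-8 + t) (O(t) = 3*(-33 + 4*t)/(-8 + t) - 1*(-7) = 3*(-33 + 4*t)/(-8 + t) + 7 = 7 + 3*(-33 + 4*t)/(-8 + t))
-O(-35 + z) = -(-155 + 19*(-35 - 142))/(-8 + (-35 - 142)) = -(-155 + 19*(-177))/(-8 - 177) = -(-155 - 3363)/(-185) = -(-1)*(-3518)/185 = -1*3518/185 = -3518/185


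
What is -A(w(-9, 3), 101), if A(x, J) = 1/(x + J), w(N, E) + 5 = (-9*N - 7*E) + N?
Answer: -1/147 ≈ -0.0068027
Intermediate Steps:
w(N, E) = -5 - 8*N - 7*E (w(N, E) = -5 + ((-9*N - 7*E) + N) = -5 + (-8*N - 7*E) = -5 - 8*N - 7*E)
A(x, J) = 1/(J + x)
-A(w(-9, 3), 101) = -1/(101 + (-5 - 8*(-9) - 7*3)) = -1/(101 + (-5 + 72 - 21)) = -1/(101 + 46) = -1/147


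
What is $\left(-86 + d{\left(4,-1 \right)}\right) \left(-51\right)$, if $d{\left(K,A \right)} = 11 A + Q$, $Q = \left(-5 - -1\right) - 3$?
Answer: $5304$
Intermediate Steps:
$Q = -7$ ($Q = \left(-5 + 1\right) - 3 = -4 - 3 = -7$)
$d{\left(K,A \right)} = -7 + 11 A$ ($d{\left(K,A \right)} = 11 A - 7 = -7 + 11 A$)
$\left(-86 + d{\left(4,-1 \right)}\right) \left(-51\right) = \left(-86 + \left(-7 + 11 \left(-1\right)\right)\right) \left(-51\right) = \left(-86 - 18\right) \left(-51\right) = \left(-104\right) \left(-51\right) = 5304$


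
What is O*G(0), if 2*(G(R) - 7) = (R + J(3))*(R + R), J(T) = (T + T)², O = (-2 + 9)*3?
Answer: 147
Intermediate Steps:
O = 21 (O = 7*3 = 21)
J(T) = 4*T² (J(T) = (2*T)² = 4*T²)
G(R) = 7 + R*(36 + R) (G(R) = 7 + ((R + 4*3²)*(R + R))/2 = 7 + ((R + 4*9)*(2*R))/2 = 7 + ((R + 36)*(2*R))/2 = 7 + ((36 + R)*(2*R))/2 = 7 + (2*R*(36 + R))/2 = 7 + R*(36 + R))
O*G(0) = 21*(7 + 0² + 36*0) = 21*(7 + 0 + 0) = 21*7 = 147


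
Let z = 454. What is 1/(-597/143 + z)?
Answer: 143/64325 ≈ 0.0022231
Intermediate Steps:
1/(-597/143 + z) = 1/(-597/143 + 454) = 1/(64325/143) = 143/64325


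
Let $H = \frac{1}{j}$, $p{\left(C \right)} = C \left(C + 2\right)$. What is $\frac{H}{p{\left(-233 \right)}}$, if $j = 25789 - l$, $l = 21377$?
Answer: $\frac{1}{237467076} \approx 4.2111 \cdot 10^{-9}$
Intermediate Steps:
$p{\left(C \right)} = C \left(2 + C\right)$
$j = 4412$ ($j = 25789 - 21377 = 4412$)
$H = \frac{1}{4412} \approx 0.00022665$
$\frac{H}{p{\left(-233 \right)}} = \frac{1}{4412 \left(- 233 \left(2 - 233\right)\right)} = \frac{1}{4412 \left(\left(-233\right) \left(-231\right)\right)} = \frac{1}{4412 \cdot 53823} = \frac{1}{4412} \cdot \frac{1}{53823} = \frac{1}{237467076}$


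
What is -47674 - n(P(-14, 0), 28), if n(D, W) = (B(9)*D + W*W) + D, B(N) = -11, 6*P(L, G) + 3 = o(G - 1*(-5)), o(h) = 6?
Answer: -48453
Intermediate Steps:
P(L, G) = ½ (P(L, G) = -½ + (⅙)*6 = -½ + 1 = ½)
n(D, W) = W² - 10*D (n(D, W) = (-11*D + W*W) + D = (-11*D + W²) + D = (W² - 11*D) + D = W² - 10*D)
-47674 - n(P(-14, 0), 28) = -47674 - (28² - 10*½) = -47674 - (784 - 5) = -47674 - 1*779 = -47674 - 779 = -48453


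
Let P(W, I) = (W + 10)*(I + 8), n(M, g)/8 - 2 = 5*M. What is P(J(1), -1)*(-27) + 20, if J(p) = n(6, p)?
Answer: -50254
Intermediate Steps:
n(M, g) = 16 + 40*M (n(M, g) = 16 + 8*(5*M) = 16 + 40*M)
J(p) = 256 (J(p) = 16 + 40*6 = 16 + 240 = 256)
P(W, I) = (8 + I)*(10 + W) (P(W, I) = (10 + W)*(8 + I) = (8 + I)*(10 + W))
P(J(1), -1)*(-27) + 20 = (80 + 8*256 + 10*(-1) - 1*256)*(-27) + 20 = (80 + 2048 - 10 - 256)*(-27) + 20 = 1862*(-27) + 20 = -50274 + 20 = -50254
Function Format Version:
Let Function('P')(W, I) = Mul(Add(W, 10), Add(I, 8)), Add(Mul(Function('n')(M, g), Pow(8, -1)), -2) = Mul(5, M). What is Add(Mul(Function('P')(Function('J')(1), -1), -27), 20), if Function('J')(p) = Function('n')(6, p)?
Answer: -50254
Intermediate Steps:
Function('n')(M, g) = Add(16, Mul(40, M)) (Function('n')(M, g) = Add(16, Mul(8, Mul(5, M))) = Add(16, Mul(40, M)))
Function('J')(p) = 256 (Function('J')(p) = Add(16, Mul(40, 6)) = Add(16, 240) = 256)
Function('P')(W, I) = Mul(Add(8, I), Add(10, W)) (Function('P')(W, I) = Mul(Add(10, W), Add(8, I)) = Mul(Add(8, I), Add(10, W)))
Add(Mul(Function('P')(Function('J')(1), -1), -27), 20) = Add(Mul(Add(80, Mul(8, 256), Mul(10, -1), Mul(-1, 256)), -27), 20) = Add(Mul(Add(80, 2048, -10, -256), -27), 20) = Add(Mul(1862, -27), 20) = Add(-50274, 20) = -50254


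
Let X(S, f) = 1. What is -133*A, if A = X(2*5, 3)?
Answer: -133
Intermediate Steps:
A = 1
-133*A = -133*1 = -133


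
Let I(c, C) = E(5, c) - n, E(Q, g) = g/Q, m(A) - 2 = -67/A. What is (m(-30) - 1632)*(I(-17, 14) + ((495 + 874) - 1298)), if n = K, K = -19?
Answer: -21144689/150 ≈ -1.4096e+5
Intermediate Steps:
m(A) = 2 - 67/A
n = -19
I(c, C) = 19 + c/5 (I(c, C) = c/5 - 1*(-19) = c*(1/5) + 19 = c/5 + 19 = 19 + c/5)
(m(-30) - 1632)*(I(-17, 14) + ((495 + 874) - 1298)) = ((2 - 67/(-30)) - 1632)*((19 + (1/5)*(-17)) + ((495 + 874) - 1298)) = ((2 - 67*(-1/30)) - 1632)*((19 - 17/5) + (1369 - 1298)) = ((2 + 67/30) - 1632)*(78/5 + 71) = (127/30 - 1632)*(433/5) = -48833/30*433/5 = -21144689/150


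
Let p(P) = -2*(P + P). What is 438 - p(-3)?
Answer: 426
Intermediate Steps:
p(P) = -4*P
438 - p(-3) = 438 - (-4)*(-3) = 438 - 1*12 = 438 - 12 = 426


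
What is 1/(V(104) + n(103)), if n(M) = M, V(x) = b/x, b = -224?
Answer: 13/1311 ≈ 0.0099161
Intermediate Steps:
V(x) = -224/x
1/(V(104) + n(103)) = 1/(-224/104 + 103) = 1/(-224*1/104 + 103) = 1/(-28/13 + 103) = 1/(1311/13) = 13/1311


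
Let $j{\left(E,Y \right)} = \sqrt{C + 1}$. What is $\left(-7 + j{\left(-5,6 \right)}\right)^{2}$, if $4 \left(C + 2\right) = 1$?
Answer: $\frac{\left(14 - i \sqrt{3}\right)^{2}}{4} \approx 48.25 - 12.124 i$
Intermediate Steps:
$C = - \frac{7}{4}$ ($C = -2 + \frac{1}{4} \cdot 1 = -2 + \frac{1}{4} = - \frac{7}{4} \approx -1.75$)
$j{\left(E,Y \right)} = \frac{i \sqrt{3}}{2}$ ($j{\left(E,Y \right)} = \sqrt{- \frac{7}{4} + 1} = \sqrt{- \frac{3}{4}} = \frac{i \sqrt{3}}{2}$)
$\left(-7 + j{\left(-5,6 \right)}\right)^{2} = \left(-7 + \frac{i \sqrt{3}}{2}\right)^{2}$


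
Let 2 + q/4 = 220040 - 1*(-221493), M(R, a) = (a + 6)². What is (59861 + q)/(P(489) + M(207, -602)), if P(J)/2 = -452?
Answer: 260855/50616 ≈ 5.1536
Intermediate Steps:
P(J) = -904 (P(J) = 2*(-452) = -904)
M(R, a) = (6 + a)²
q = 1766124 (q = -8 + 4*(220040 - 1*(-221493)) = -8 + 4*(220040 + 221493) = -8 + 4*441533 = -8 + 1766132 = 1766124)
(59861 + q)/(P(489) + M(207, -602)) = (59861 + 1766124)/(-904 + (6 - 602)²) = 1825985/(-904 + (-596)²) = 1825985/(-904 + 355216) = 1825985/354312 = 1825985*(1/354312) = 260855/50616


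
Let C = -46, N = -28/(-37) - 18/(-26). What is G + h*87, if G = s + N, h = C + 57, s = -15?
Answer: 453799/481 ≈ 943.45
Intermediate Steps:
N = 697/481 (N = -28*(-1/37) - 18*(-1/26) = 28/37 + 9/13 = 697/481 ≈ 1.4491)
h = 11 (h = -46 + 57 = 11)
G = -6518/481 (G = -15 + 697/481 = -6518/481 ≈ -13.551)
G + h*87 = -6518/481 + 11*87 = -6518/481 + 957 = 453799/481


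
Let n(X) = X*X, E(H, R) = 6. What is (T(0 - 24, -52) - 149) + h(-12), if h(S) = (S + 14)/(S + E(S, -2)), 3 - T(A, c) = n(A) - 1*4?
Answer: -2155/3 ≈ -718.33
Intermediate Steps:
n(X) = X²
T(A, c) = 7 - A² (T(A, c) = 3 - (A² - 1*4) = 3 - (A² - 4) = 3 - (-4 + A²) = 3 + (4 - A²) = 7 - A²)
h(S) = (14 + S)/(6 + S) (h(S) = (S + 14)/(S + 6) = (14 + S)/(6 + S))
(T(0 - 24, -52) - 149) + h(-12) = ((7 - (0 - 24)²) - 149) + (14 - 12)/(6 - 12) = ((7 - 1*(-24)²) - 149) + 2/(-6) = ((7 - 1*576) - 149) - ⅙*2 = ((7 - 576) - 149) - ⅓ = (-569 - 149) - ⅓ = -718 - ⅓ = -2155/3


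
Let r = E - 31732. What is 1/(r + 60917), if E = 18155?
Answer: 1/47340 ≈ 2.1124e-5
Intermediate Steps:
r = -13577 (r = 18155 - 31732 = -13577)
1/(r + 60917) = 1/(-13577 + 60917) = 1/47340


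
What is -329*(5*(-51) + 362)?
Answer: -35203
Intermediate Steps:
-329*(5*(-51) + 362) = -329*(-255 + 362) = -329*107 = -35203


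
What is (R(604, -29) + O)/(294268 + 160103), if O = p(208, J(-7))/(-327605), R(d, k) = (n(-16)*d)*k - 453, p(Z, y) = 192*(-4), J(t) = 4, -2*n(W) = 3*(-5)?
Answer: -14395291049/49618070485 ≈ -0.29012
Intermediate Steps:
n(W) = 15/2 (n(W) = -3*(-5)/2 = -1/2*(-15) = 15/2)
p(Z, y) = -768
R(d, k) = -453 + 15*d*k/2 (R(d, k) = (15*d/2)*k - 453 = 15*d*k/2 - 453 = -453 + 15*d*k/2)
O = 768/327605 (O = -768/(-327605) = -768*(-1/327605) = 768/327605 ≈ 0.0023443)
(R(604, -29) + O)/(294268 + 160103) = ((-453 + (15/2)*604*(-29)) + 768/327605)/(294268 + 160103) = ((-453 - 131370) + 768/327605)/454371 = (-131823 + 768/327605)*(1/454371) = -43185873147/327605*1/454371 = -14395291049/49618070485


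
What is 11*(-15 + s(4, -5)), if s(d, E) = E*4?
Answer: -385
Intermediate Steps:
s(d, E) = 4*E
11*(-15 + s(4, -5)) = 11*(-15 + 4*(-5)) = 11*(-15 - 20) = 11*(-35) = -385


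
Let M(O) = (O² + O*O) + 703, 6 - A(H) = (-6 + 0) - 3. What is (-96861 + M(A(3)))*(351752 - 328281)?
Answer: -2246362468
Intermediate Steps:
A(H) = 15 (A(H) = 6 - ((-6 + 0) - 3) = 6 - (-6 - 3) = 6 - 1*(-9) = 6 + 9 = 15)
M(O) = 703 + 2*O² (M(O) = (O² + O²) + 703 = 2*O² + 703 = 703 + 2*O²)
(-96861 + M(A(3)))*(351752 - 328281) = (-96861 + (703 + 2*15²))*(351752 - 328281) = (-96861 + (703 + 2*225))*23471 = (-96861 + (703 + 450))*23471 = (-96861 + 1153)*23471 = -95708*23471 = -2246362468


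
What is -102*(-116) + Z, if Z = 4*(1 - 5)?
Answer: 11816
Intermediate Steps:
Z = -16 (Z = 4*(-4) = -16)
-102*(-116) + Z = -102*(-116) - 16 = 11832 - 16 = 11816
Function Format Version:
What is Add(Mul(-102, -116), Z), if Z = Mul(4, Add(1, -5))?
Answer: 11816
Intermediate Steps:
Z = -16 (Z = Mul(4, -4) = -16)
Add(Mul(-102, -116), Z) = Add(Mul(-102, -116), -16) = Add(11832, -16) = 11816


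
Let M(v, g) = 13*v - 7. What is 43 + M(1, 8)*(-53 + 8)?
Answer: -227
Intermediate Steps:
M(v, g) = -7 + 13*v
43 + M(1, 8)*(-53 + 8) = 43 + (-7 + 13*1)*(-53 + 8) = 43 + (-7 + 13)*(-45) = 43 + 6*(-45) = 43 - 270 = -227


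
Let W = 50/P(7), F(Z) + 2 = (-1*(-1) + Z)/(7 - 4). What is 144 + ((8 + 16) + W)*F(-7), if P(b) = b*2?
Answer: 236/7 ≈ 33.714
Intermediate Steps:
P(b) = 2*b
F(Z) = -5/3 + Z/3 (F(Z) = -2 + (-1*(-1) + Z)/(7 - 4) = -2 + (1 + Z)/3 = -2 + (1 + Z)*(1/3) = -2 + (1/3 + Z/3) = -5/3 + Z/3)
W = 25/7 (W = 50/((2*7)) = 50/14 = 50*(1/14) = 25/7 ≈ 3.5714)
144 + ((8 + 16) + W)*F(-7) = 144 + ((8 + 16) + 25/7)*(-5/3 + (1/3)*(-7)) = 144 + (24 + 25/7)*(-5/3 - 7/3) = 144 + (193/7)*(-4) = 144 - 772/7 = 236/7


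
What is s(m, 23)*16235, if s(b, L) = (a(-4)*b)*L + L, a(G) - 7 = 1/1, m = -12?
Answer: -35473475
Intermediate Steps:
a(G) = 8 (a(G) = 7 + 1/1 = 7 + 1 = 8)
s(b, L) = L + 8*L*b (s(b, L) = (8*b)*L + L = 8*L*b + L = L + 8*L*b)
s(m, 23)*16235 = (23*(1 + 8*(-12)))*16235 = (23*(1 - 96))*16235 = (23*(-95))*16235 = -2185*16235 = -35473475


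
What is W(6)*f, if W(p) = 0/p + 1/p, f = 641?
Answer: 641/6 ≈ 106.83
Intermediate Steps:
W(p) = 1/p (W(p) = 0 + 1/p = 1/p)
W(6)*f = 641/6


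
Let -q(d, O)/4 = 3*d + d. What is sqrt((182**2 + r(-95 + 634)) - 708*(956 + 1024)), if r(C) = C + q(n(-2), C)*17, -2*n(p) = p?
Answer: I*sqrt(1368449) ≈ 1169.8*I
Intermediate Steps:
n(p) = -p/2
q(d, O) = -16*d (q(d, O) = -4*(3*d + d) = -16*d)
r(C) = -272 + C (r(C) = C - (-8)*(-2)*17 = C - 16*1*17 = C - 16*17 = C - 272 = -272 + C)
sqrt((182**2 + r(-95 + 634)) - 708*(956 + 1024)) = sqrt((182**2 + (-272 + (-95 + 634))) - 708*(956 + 1024)) = sqrt((33124 + (-272 + 539)) - 708*1980) = sqrt((33124 + 267) - 1401840) = sqrt(33391 - 1401840) = sqrt(-1368449) = I*sqrt(1368449)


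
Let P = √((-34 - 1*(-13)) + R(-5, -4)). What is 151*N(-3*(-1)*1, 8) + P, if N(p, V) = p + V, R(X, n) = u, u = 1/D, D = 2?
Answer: 1661 + I*√82/2 ≈ 1661.0 + 4.5277*I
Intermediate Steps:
u = ½ (u = 1/2 = ½ ≈ 0.50000)
R(X, n) = ½
P = I*√82/2 (P = √((-34 - 1*(-13)) + ½) = √((-34 + 13) + ½) = √(-21 + ½) = √(-41/2) = I*√82/2 ≈ 4.5277*I)
N(p, V) = V + p
151*N(-3*(-1)*1, 8) + P = 151*(8 - 3*(-1)*1) + I*√82/2 = 151*(8 + 3*1) + I*√82/2 = 151*(8 + 3) + I*√82/2 = 151*11 + I*√82/2 = 1661 + I*√82/2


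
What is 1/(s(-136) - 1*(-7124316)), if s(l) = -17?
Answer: 1/7124299 ≈ 1.4036e-7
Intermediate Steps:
1/(s(-136) - 1*(-7124316)) = 1/(-17 - 1*(-7124316)) = 1/(-17 + 7124316) = 1/7124299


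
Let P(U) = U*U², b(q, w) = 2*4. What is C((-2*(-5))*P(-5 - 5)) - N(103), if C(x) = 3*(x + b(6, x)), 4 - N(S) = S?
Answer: -29877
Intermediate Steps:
N(S) = 4 - S
b(q, w) = 8
P(U) = U³
C(x) = 24 + 3*x (C(x) = 3*(x + 8) = 3*(8 + x) = 24 + 3*x)
C((-2*(-5))*P(-5 - 5)) - N(103) = (24 + 3*((-2*(-5))*(-5 - 5)³)) - (4 - 1*103) = (24 + 3*(10*(-10)³)) - (4 - 103) = (24 + 3*(10*(-1000))) - 1*(-99) = (24 + 3*(-10000)) + 99 = (24 - 30000) + 99 = -29976 + 99 = -29877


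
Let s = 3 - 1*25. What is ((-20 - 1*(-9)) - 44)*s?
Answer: 1210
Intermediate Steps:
s = -22 (s = 3 - 25 = -22)
((-20 - 1*(-9)) - 44)*s = ((-20 - 1*(-9)) - 44)*(-22) = ((-20 + 9) - 44)*(-22) = (-11 - 44)*(-22) = -55*(-22) = 1210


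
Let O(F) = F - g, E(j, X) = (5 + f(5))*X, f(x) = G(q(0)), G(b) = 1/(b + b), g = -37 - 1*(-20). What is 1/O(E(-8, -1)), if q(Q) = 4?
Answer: 8/95 ≈ 0.084211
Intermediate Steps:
g = -17 (g = -37 + 20 = -17)
G(b) = 1/(2*b)
f(x) = ⅛ (f(x) = (½)/4 = (½)*(¼) = ⅛)
E(j, X) = 41*X/8 (E(j, X) = (5 + ⅛)*X = 41*X/8)
O(F) = 17 + F (O(F) = F - 1*(-17) = F + 17 = 17 + F)
1/O(E(-8, -1)) = 1/(17 + (41/8)*(-1)) = 1/(17 - 41/8) = 1/(95/8) = 8/95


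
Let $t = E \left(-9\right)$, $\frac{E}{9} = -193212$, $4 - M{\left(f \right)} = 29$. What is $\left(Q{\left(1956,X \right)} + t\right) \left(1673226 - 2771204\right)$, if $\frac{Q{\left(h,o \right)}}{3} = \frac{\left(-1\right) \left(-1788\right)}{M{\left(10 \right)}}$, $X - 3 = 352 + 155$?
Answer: $- \frac{429582724251408}{25} \approx -1.7183 \cdot 10^{13}$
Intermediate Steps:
$M{\left(f \right)} = -25$ ($M{\left(f \right)} = 4 - 29 = -25$)
$E = -1738908$ ($E = 9 \left(-193212\right) = -1738908$)
$t = 15650172$ ($t = \left(-1738908\right) \left(-9\right) = 15650172$)
$X = 510$ ($X = 3 + \left(352 + 155\right) = 3 + 507 = 510$)
$Q{\left(h,o \right)} = - \frac{5364}{25}$ ($Q{\left(h,o \right)} = 3 \frac{\left(-1\right) \left(-1788\right)}{-25} = 3 \cdot 1788 \left(- \frac{1}{25}\right) = 3 \left(- \frac{1788}{25}\right) = - \frac{5364}{25}$)
$\left(Q{\left(1956,X \right)} + t\right) \left(1673226 - 2771204\right) = \left(- \frac{5364}{25} + 15650172\right) \left(1673226 - 2771204\right) = \frac{391248936}{25} \left(-1097978\right) = - \frac{429582724251408}{25}$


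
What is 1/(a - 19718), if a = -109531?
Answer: -1/129249 ≈ -7.7370e-6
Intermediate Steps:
1/(a - 19718) = 1/(-109531 - 19718) = 1/(-129249) = -1/129249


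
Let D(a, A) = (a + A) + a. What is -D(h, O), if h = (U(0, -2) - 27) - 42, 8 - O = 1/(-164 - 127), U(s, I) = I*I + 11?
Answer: 29099/291 ≈ 99.997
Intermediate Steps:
U(s, I) = 11 + I² (U(s, I) = I² + 11 = 11 + I²)
O = 2329/291 (O = 8 - 1/(-164 - 127) = 8 - 1/(-291) = 8 - 1*(-1/291) = 8 + 1/291 = 2329/291 ≈ 8.0034)
h = -54 (h = ((11 + (-2)²) - 27) - 42 = ((11 + 4) - 27) - 42 = (15 - 27) - 42 = -12 - 42 = -54)
D(a, A) = A + 2*a (D(a, A) = (A + a) + a = A + 2*a)
-D(h, O) = -(2329/291 + 2*(-54)) = -(2329/291 - 108) = -1*(-29099/291) = 29099/291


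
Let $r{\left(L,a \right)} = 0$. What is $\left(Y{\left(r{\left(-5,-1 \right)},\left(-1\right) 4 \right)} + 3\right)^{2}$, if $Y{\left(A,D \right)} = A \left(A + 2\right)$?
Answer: $9$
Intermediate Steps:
$Y{\left(A,D \right)} = A \left(2 + A\right)$
$\left(Y{\left(r{\left(-5,-1 \right)},\left(-1\right) 4 \right)} + 3\right)^{2} = \left(0 \left(2 + 0\right) + 3\right)^{2} = \left(0 \cdot 2 + 3\right)^{2} = \left(0 + 3\right)^{2} = 3^{2} = 9$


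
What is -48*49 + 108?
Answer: -2244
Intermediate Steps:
-48*49 + 108 = -2352 + 108 = -2244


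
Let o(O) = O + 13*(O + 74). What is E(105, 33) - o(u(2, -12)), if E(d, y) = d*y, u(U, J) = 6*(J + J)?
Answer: 4519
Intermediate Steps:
u(U, J) = 12*J (u(U, J) = 6*(2*J) = 12*J)
o(O) = 962 + 14*O (o(O) = O + 13*(74 + O) = O + (962 + 13*O) = 962 + 14*O)
E(105, 33) - o(u(2, -12)) = 105*33 - (962 + 14*(12*(-12))) = 3465 - (962 + 14*(-144)) = 3465 - (962 - 2016) = 3465 - 1*(-1054) = 3465 + 1054 = 4519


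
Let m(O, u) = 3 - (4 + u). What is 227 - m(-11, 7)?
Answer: 235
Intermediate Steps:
m(O, u) = -1 - u (m(O, u) = 3 + (-4 - u) = -1 - u)
227 - m(-11, 7) = 227 - (-1 - 1*7) = 227 - (-1 - 7) = 227 - 1*(-8) = 227 + 8 = 235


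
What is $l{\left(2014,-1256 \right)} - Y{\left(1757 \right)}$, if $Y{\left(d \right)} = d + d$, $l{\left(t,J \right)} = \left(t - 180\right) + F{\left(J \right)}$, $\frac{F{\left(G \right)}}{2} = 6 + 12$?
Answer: $-1644$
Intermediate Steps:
$F{\left(G \right)} = 36$ ($F{\left(G \right)} = 2 \left(6 + 12\right) = 2 \cdot 18 = 36$)
$l{\left(t,J \right)} = -144 + t$ ($l{\left(t,J \right)} = \left(t - 180\right) + 36 = \left(-180 + t\right) + 36 = -144 + t$)
$Y{\left(d \right)} = 2 d$
$l{\left(2014,-1256 \right)} - Y{\left(1757 \right)} = \left(-144 + 2014\right) - 2 \cdot 1757 = 1870 - 3514 = -1644$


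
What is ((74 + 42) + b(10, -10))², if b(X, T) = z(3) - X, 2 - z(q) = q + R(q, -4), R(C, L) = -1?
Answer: 11236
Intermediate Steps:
z(q) = 3 - q (z(q) = 2 - (q - 1) = 2 - (-1 + q) = 2 + (1 - q) = 3 - q)
b(X, T) = -X (b(X, T) = (3 - 1*3) - X = (3 - 3) - X = 0 - X = -X)
((74 + 42) + b(10, -10))² = ((74 + 42) - 1*10)² = (116 - 10)² = 106² = 11236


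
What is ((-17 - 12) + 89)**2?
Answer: 3600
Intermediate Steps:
((-17 - 12) + 89)**2 = (-29 + 89)**2 = 60**2 = 3600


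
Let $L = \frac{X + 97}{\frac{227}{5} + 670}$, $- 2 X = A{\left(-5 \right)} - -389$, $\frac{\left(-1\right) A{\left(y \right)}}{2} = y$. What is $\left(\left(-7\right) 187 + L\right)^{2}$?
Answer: $\frac{87714669403321}{51179716} \approx 1.7139 \cdot 10^{6}$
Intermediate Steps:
$A{\left(y \right)} = - 2 y$
$X = - \frac{399}{2}$ ($X = - \frac{\left(-2\right) \left(-5\right) - -389}{2} = - \frac{10 + 389}{2} = \left(- \frac{1}{2}\right) 399 = - \frac{399}{2} \approx -199.5$)
$L = - \frac{1025}{7154}$ ($L = \frac{- \frac{399}{2} + 97}{\frac{227}{5} + 670} = - \frac{205}{2 \left(227 \cdot \frac{1}{5} + 670\right)} = - \frac{205}{2 \left(\frac{227}{5} + 670\right)} = - \frac{205}{2 \cdot \frac{3577}{5}} = \left(- \frac{205}{2}\right) \frac{5}{3577} = - \frac{1025}{7154} \approx -0.14328$)
$\left(\left(-7\right) 187 + L\right)^{2} = \left(\left(-7\right) 187 - \frac{1025}{7154}\right)^{2} = \left(-1309 - \frac{1025}{7154}\right)^{2} = \left(- \frac{9365611}{7154}\right)^{2} = \frac{87714669403321}{51179716}$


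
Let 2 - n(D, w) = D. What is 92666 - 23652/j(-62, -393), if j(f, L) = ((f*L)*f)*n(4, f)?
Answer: 23331628841/251782 ≈ 92666.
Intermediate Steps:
n(D, w) = 2 - D
j(f, L) = -2*L*f**2 (j(f, L) = ((f*L)*f)*(2 - 1*4) = ((L*f)*f)*(2 - 4) = (L*f**2)*(-2) = -2*L*f**2)
92666 - 23652/j(-62, -393) = 92666 - 23652/((-2*(-393)*(-62)**2)) = 92666 - 23652/((-2*(-393)*3844)) = 92666 - 23652/3021384 = 92666 - 1*1971/251782 = 92666 - 1971/251782 = 23331628841/251782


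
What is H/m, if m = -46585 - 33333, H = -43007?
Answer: 43007/79918 ≈ 0.53814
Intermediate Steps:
m = -79918
H/m = -43007/(-79918) = -43007*(-1/79918) = 43007/79918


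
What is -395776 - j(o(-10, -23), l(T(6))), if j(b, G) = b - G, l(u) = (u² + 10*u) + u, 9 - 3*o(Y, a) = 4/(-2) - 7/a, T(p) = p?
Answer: -9100584/23 ≈ -3.9568e+5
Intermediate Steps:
o(Y, a) = 11/3 + 7/(3*a) (o(Y, a) = 3 - (4/(-2) - 7/a)/3 = 3 - (4*(-½) - 7/a)/3 = 3 - (-2 - 7/a)/3 = 3 + (⅔ + 7/(3*a)) = 11/3 + 7/(3*a))
l(u) = u² + 11*u
-395776 - j(o(-10, -23), l(T(6))) = -395776 - ((⅓)*(7 + 11*(-23))/(-23) - 6*(11 + 6)) = -395776 - ((⅓)*(-1/23)*(7 - 253) - 6*17) = -395776 - ((⅓)*(-1/23)*(-246) - 1*102) = -395776 - (82/23 - 102) = -395776 - 1*(-2264/23) = -395776 + 2264/23 = -9100584/23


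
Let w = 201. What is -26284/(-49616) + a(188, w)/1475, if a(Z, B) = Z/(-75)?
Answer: 724584923/1372192500 ≈ 0.52805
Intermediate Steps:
a(Z, B) = -Z/75 (a(Z, B) = Z*(-1/75) = -Z/75)
-26284/(-49616) + a(188, w)/1475 = -26284/(-49616) - 1/75*188/1475 = -26284*(-1/49616) - 188/75*1/1475 = 6571/12404 - 188/110625 = 724584923/1372192500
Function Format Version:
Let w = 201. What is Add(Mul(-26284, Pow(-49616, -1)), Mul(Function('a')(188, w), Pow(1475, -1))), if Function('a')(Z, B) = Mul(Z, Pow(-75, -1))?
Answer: Rational(724584923, 1372192500) ≈ 0.52805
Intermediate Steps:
Function('a')(Z, B) = Mul(Rational(-1, 75), Z) (Function('a')(Z, B) = Mul(Z, Rational(-1, 75)) = Mul(Rational(-1, 75), Z))
Add(Mul(-26284, Pow(-49616, -1)), Mul(Function('a')(188, w), Pow(1475, -1))) = Add(Mul(-26284, Pow(-49616, -1)), Mul(Mul(Rational(-1, 75), 188), Pow(1475, -1))) = Add(Mul(-26284, Rational(-1, 49616)), Mul(Rational(-188, 75), Rational(1, 1475))) = Add(Rational(6571, 12404), Rational(-188, 110625)) = Rational(724584923, 1372192500)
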